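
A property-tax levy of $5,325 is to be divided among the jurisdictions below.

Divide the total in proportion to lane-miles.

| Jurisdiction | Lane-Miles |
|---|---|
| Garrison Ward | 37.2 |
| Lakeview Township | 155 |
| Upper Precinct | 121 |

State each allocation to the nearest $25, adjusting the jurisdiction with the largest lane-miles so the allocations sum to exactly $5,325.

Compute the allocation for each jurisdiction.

Garrison Ward: $625 · Lakeview Township: $2,650 · Upper Precinct: $2,050

Combined lane-miles = 313.2.
Pro-rata amounts: Garrison Ward 37.2/313.2 × $5,325 = 632.47; Lakeview Township 155/313.2 × $5,325 = 2,635.30; Upper Precinct 121/313.2 × $5,325 = 2,057.23.
After rounding ($25): Garrison Ward $625; Lakeview Township $2,625; Upper Precinct $2,050. Sum = $5,300.
Difference $5,325 − $5,300 = +$25 applied to largest lane-miles (Lakeview Township): Lakeview Township becomes $2,650.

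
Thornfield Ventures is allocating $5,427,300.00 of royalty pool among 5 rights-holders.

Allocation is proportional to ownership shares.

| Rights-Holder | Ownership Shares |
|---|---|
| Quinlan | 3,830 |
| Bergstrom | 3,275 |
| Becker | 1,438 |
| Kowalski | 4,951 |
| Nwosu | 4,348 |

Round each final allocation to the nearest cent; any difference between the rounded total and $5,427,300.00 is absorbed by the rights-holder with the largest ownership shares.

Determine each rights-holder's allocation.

Quinlan: $1,165,035.25; Bergstrom: $996,211.61; Becker: $437,420.55; Kowalski: $1,506,028.60; Nwosu: $1,322,603.99

Total ownership shares = 3,830 + 3,275 + 1,438 + 4,951 + 4,348 = 17,842.
Raw shares: Quinlan 1,165,035.2539; Bergstrom 996,211.6074; Becker 437,420.5470; Kowalski 1,506,028.6011; Nwosu 1,322,603.9906.
Rounded to nearest cent: Quinlan $1,165,035.25; Bergstrom $996,211.61; Becker $437,420.55; Kowalski $1,506,028.60; Nwosu $1,322,603.99. Sum = $5,427,300.00.
Sum already equals the total — no adjustment.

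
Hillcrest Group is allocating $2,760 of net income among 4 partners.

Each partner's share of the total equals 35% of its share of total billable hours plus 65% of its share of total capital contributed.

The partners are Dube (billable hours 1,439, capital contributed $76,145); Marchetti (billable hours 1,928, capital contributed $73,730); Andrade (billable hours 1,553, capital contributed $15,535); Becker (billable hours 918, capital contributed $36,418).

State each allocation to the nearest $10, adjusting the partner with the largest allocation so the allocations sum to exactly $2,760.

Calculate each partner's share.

Totals — billable hours 5,838, capital contributed 201,828.
Composite weights (35% billable hours + 65% capital contributed): Dube 0.3315; Marchetti 0.3530; Andrade 0.1431; Becker 0.1723.
Proportional shares: Dube 914.94; Marchetti 974.39; Andrade 395.06; Becker 475.61.
At nearest $10: Dube $910; Marchetti $970; Andrade $400; Becker $480. Sum = $2,760.
Rounded total matches; no reconciliation needed.

Dube: $910; Marchetti: $970; Andrade: $400; Becker: $480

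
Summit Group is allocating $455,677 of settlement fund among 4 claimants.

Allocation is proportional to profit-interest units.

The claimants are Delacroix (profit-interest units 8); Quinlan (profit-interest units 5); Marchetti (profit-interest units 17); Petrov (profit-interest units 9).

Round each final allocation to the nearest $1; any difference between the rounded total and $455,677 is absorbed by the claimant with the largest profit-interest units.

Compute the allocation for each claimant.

Total profit-interest units = 39.
Pro-rata amounts: Delacroix 8/39 × $455,677 = 93,472.21; Quinlan 5/39 × $455,677 = 58,420.13; Marchetti 17/39 × $455,677 = 198,628.44; Petrov 9/39 × $455,677 = 105,156.23.
At nearest $1: Delacroix $93,472; Quinlan $58,420; Marchetti $198,628; Petrov $105,156. Sum = $455,676.
Difference $455,677 − $455,676 = +$1 applied to largest profit-interest units (Marchetti): Marchetti becomes $198,629.

Delacroix: $93,472; Quinlan: $58,420; Marchetti: $198,629; Petrov: $105,156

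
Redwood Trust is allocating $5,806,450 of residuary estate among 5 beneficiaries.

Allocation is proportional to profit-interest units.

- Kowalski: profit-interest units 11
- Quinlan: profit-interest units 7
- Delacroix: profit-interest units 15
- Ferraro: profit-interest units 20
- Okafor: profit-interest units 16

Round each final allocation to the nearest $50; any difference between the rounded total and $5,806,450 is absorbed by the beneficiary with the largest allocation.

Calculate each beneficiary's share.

Sum of profit-interest units: 69.
Proportional shares: Kowalski 11/69 × $5,806,450 = 925,665.94; Quinlan 7/69 × $5,806,450 = 589,060.14; Delacroix 15/69 × $5,806,450 = 1,262,271.74; Ferraro 20/69 × $5,806,450 = 1,683,028.99; Okafor 16/69 × $5,806,450 = 1,346,423.19.
Rounded to nearest $50: Kowalski $925,650; Quinlan $589,050; Delacroix $1,262,250; Ferraro $1,683,050; Okafor $1,346,400. Sum = $5,806,400.
Difference $5,806,450 − $5,806,400 = +$50 applied to largest allocation (Ferraro): Ferraro becomes $1,683,100.

Kowalski: $925,650 | Quinlan: $589,050 | Delacroix: $1,262,250 | Ferraro: $1,683,100 | Okafor: $1,346,400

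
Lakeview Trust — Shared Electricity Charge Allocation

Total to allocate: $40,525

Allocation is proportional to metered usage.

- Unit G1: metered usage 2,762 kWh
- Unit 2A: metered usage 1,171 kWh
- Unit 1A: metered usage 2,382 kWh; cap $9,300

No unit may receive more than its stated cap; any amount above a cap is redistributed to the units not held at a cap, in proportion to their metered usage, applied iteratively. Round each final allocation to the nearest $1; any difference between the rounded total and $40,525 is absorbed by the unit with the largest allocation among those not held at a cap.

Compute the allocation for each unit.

Metered usage total: 6,315.
Proportional shares (ignoring caps): Unit G1 17,724.47; Unit 2A 7,514.61; Unit 1A 15,285.91.
Cap binds for Unit 1A ($9,300); balance $31,225 reallocated over remaining metered usage 3,933.
Shares after redistribution: Unit G1 21,928.16 → $21,928; Unit 2A 9,296.84 → $9,297.

Unit G1: $21,928 · Unit 2A: $9,297 · Unit 1A: $9,300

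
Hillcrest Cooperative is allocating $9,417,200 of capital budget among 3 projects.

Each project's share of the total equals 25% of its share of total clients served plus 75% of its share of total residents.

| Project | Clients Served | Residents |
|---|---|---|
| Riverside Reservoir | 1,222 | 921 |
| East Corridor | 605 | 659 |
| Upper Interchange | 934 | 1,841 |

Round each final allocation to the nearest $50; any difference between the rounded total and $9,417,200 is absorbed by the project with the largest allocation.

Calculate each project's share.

Riverside Reservoir: $2,943,450 | East Corridor: $1,876,450 | Upper Interchange: $4,597,300

Totals — clients served 2,761, residents 3,421.
Combined weights (25% clients served + 75% residents): Riverside Reservoir 0.3126; East Corridor 0.1993; Upper Interchange 0.4882.
Pro-rata amounts: Riverside Reservoir 2,943,467.91; East Corridor 1,876,435.26; Upper Interchange 4,597,296.83.
At nearest $50: Riverside Reservoir $2,943,450; East Corridor $1,876,450; Upper Interchange $4,597,300. Sum = $9,417,200.
Sum already equals the total — no adjustment.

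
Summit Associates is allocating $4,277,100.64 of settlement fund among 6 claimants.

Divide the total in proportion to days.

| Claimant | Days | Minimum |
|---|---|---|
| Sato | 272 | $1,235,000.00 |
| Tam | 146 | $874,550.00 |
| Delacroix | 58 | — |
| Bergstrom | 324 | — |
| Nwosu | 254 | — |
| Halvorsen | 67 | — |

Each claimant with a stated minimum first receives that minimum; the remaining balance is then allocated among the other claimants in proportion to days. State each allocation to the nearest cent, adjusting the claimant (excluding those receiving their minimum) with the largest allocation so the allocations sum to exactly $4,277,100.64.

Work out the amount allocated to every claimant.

Minimums first: Sato $1,235,000.00; Tam $874,550.00. Residual $2,167,550.64.
Residual split over remaining days 703: Delacroix 178,830.6360 → $178,830.64; Bergstrom 998,984.9322 → $998,984.93; Nwosu 783,154.8543 → $783,154.85; Halvorsen 206,580.2175 → $206,580.22.

Sato: $1,235,000.00 · Tam: $874,550.00 · Delacroix: $178,830.64 · Bergstrom: $998,984.93 · Nwosu: $783,154.85 · Halvorsen: $206,580.22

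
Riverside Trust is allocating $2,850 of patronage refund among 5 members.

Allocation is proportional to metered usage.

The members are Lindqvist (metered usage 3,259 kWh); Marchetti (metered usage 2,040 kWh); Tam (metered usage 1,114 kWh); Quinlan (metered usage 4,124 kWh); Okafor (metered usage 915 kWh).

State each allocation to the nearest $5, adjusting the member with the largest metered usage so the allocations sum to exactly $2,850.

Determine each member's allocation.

Lindqvist: $810; Marchetti: $510; Tam: $275; Quinlan: $1,025; Okafor: $230

Sum of metered usage: 3,259 + 2,040 + 1,114 + 4,124 + 915 = 11,452.
Raw shares: Lindqvist 811.05; Marchetti 507.68; Tam 277.24; Quinlan 1,026.32; Okafor 227.71.
At nearest $5: Lindqvist $810; Marchetti $510; Tam $275; Quinlan $1,025; Okafor $230. Sum = $2,850.
Rounded total matches; no reconciliation needed.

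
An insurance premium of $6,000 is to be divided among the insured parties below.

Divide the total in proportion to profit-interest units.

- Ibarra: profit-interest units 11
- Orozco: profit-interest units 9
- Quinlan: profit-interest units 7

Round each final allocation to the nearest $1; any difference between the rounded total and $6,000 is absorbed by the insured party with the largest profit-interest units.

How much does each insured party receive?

Combined profit-interest units = 11 + 9 + 7 = 27.
Unrounded shares: Ibarra 2,444.44; Orozco 2,000.00; Quinlan 1,555.56.
After rounding ($1): Ibarra $2,444; Orozco $2,000; Quinlan $1,556. Sum = $6,000.
Rounded total matches; no reconciliation needed.

Ibarra: $2,444; Orozco: $2,000; Quinlan: $1,556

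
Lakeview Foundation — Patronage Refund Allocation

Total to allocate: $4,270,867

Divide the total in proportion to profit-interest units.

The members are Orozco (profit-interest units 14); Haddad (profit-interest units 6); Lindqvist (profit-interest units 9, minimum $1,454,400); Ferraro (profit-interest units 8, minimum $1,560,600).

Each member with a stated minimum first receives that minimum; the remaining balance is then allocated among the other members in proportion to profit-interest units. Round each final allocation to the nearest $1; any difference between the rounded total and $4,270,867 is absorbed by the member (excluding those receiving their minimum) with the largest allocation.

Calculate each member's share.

Minimums first: Lindqvist $1,454,400; Ferraro $1,560,600. Remaining pool $1,255,867.
Remaining pool split over remaining profit-interest units 20: Orozco 879,106.90 → $879,107; Haddad 376,760.10 → $376,760.

Orozco: $879,107 · Haddad: $376,760 · Lindqvist: $1,454,400 · Ferraro: $1,560,600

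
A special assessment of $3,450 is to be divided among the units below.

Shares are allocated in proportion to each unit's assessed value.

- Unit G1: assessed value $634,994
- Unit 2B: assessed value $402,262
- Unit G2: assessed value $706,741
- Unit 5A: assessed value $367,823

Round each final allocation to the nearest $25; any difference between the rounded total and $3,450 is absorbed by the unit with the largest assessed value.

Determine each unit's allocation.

Combined assessed value = 2,111,820.
Unrounded shares: Unit G1 634,994/2,111,820 × $3,450 = 1,037.37; Unit 2B 402,262/2,111,820 × $3,450 = 657.16; Unit G2 706,741/2,111,820 × $3,450 = 1,154.58; Unit 5A 367,823/2,111,820 × $3,450 = 600.90.
Rounded to nearest $25: Unit G1 $1,025; Unit 2B $650; Unit G2 $1,150; Unit 5A $600. Sum = $3,425.
Difference $3,450 − $3,425 = +$25 applied to largest assessed value (Unit G2): Unit G2 becomes $1,175.

Unit G1: $1,025; Unit 2B: $650; Unit G2: $1,175; Unit 5A: $600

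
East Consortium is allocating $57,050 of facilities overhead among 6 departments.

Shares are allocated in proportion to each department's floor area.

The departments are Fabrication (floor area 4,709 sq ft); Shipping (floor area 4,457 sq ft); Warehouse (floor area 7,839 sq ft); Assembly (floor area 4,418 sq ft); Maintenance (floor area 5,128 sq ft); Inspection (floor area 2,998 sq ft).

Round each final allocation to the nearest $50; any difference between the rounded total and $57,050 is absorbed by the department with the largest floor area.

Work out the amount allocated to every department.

Combined floor area = 29,549.
Pro-rata amounts: Fabrication 4,709/29,549 × $57,050 = 9,091.63; Shipping 4,457/29,549 × $57,050 = 8,605.09; Warehouse 7,839/29,549 × $57,050 = 15,134.69; Assembly 4,418/29,549 × $57,050 = 8,529.79; Maintenance 5,128/29,549 × $57,050 = 9,900.59; Inspection 2,998/29,549 × $57,050 = 5,788.21.
Rounded to nearest $50: Fabrication $9,100; Shipping $8,600; Warehouse $15,150; Assembly $8,550; Maintenance $9,900; Inspection $5,800. Sum = $57,100.
Difference $57,050 − $57,100 = −$50 applied to largest floor area (Warehouse): Warehouse becomes $15,100.

Fabrication: $9,100; Shipping: $8,600; Warehouse: $15,100; Assembly: $8,550; Maintenance: $9,900; Inspection: $5,800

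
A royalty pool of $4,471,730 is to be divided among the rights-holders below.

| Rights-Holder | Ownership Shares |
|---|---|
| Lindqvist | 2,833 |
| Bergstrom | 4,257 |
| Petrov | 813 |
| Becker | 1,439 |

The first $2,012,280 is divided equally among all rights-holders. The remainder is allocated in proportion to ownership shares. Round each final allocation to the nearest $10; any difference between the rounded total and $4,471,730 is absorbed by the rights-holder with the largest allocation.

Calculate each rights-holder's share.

Lindqvist: $1,248,910 · Bergstrom: $1,623,800 · Petrov: $717,110 · Becker: $881,910

First tranche $2,012,280 split equally: $503,070 each.
Remainder $2,459,450 by ownership shares (total 9,342): Lindqvist 745,838.35 → $745,840; Bergstrom 1,120,732.03 → $1,120,730; Petrov 214,036.91 → $214,040; Becker 378,842.70 → $378,840.
Totals: Lindqvist $503,070 + $745,840 = $1,248,910; Bergstrom $503,070 + $1,120,730 = $1,623,800; Petrov $503,070 + $214,040 = $717,110; Becker $503,070 + $378,840 = $881,910.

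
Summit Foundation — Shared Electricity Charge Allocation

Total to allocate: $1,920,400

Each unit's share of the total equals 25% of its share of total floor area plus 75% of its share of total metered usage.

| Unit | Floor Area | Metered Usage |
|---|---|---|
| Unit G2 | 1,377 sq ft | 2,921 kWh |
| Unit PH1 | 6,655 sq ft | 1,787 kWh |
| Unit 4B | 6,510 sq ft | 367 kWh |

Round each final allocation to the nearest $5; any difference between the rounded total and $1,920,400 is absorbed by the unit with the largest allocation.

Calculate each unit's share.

Totals — floor area 14,542, metered usage 5,075.
Blended shares (25% floor area + 75% metered usage): Unit G2 0.4553; Unit PH1 0.3785; Unit 4B 0.1662.
Unrounded shares: Unit G2 874,449.70; Unit PH1 726,868.82; Unit 4B 319,081.49.
Rounded to nearest $5: Unit G2 $874,450; Unit PH1 $726,870; Unit 4B $319,080. Sum = $1,920,400.
Sum already equals the total — no adjustment.

Unit G2: $874,450 | Unit PH1: $726,870 | Unit 4B: $319,080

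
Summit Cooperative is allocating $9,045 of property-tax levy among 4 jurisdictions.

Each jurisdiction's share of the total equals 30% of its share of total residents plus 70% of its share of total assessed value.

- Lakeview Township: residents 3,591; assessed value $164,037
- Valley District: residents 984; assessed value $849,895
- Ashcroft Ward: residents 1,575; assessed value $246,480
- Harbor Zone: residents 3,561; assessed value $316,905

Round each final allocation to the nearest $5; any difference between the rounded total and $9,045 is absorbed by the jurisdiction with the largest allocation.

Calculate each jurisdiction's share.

Residents total 9,711; assessed value total 1,577,317.
Blended shares (30% residents + 70% assessed value): Lakeview Township 0.1837; Valley District 0.4076; Ashcroft Ward 0.1580; Harbor Zone 0.2506.
Unrounded shares: Lakeview Township 1,661.88; Valley District 3,686.51; Ashcroft Ward 1,429.49; Harbor Zone 2,267.12.
At nearest $5: Lakeview Township $1,660; Valley District $3,685; Ashcroft Ward $1,430; Harbor Zone $2,265. Sum = $9,040.
Difference $9,045 − $9,040 = +$5 applied to largest allocation (Valley District): Valley District becomes $3,690.

Lakeview Township: $1,660; Valley District: $3,690; Ashcroft Ward: $1,430; Harbor Zone: $2,265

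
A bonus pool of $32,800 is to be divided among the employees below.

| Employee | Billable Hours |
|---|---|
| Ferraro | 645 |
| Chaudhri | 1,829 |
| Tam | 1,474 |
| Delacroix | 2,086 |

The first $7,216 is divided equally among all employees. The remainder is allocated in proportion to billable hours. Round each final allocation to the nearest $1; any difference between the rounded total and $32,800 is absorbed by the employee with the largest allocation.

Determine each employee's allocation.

Ferraro: $4,539 | Chaudhri: $9,559 | Tam: $8,054 | Delacroix: $10,648

$7,216 shared equally gives $1,804 per employee.
Remainder $25,584 by billable hours (total 6,034): Ferraro 2,734.78 → $2,735; Chaudhri 7,754.91 → $7,755; Tam 6,249.72 → $6,250; Delacroix 8,844.58 → $8,845.
Rounding difference −$1 on remainder applied to Delacroix.
Totals: Ferraro $1,804 + $2,735 = $4,539; Chaudhri $1,804 + $7,755 = $9,559; Tam $1,804 + $6,250 = $8,054; Delacroix $1,804 + $8,844 = $10,648.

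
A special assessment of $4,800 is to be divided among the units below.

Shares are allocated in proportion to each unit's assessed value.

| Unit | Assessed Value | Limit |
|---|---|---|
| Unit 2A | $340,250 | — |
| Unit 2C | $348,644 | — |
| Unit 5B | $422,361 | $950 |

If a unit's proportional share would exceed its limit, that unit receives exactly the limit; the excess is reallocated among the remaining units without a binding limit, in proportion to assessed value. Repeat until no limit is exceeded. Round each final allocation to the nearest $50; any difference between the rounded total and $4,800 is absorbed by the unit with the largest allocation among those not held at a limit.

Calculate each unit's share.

Unit 2A: $1,900 · Unit 2C: $1,950 · Unit 5B: $950

Sum of assessed value: 1,111,255.
Pro-rata shares before constraints: Unit 2A 1,469.69; Unit 2C 1,505.95; Unit 5B 1,824.36.
Capped: Unit 5B ($950); residual $3,850 reallocated over remaining assessed value 688,894.
Remaining shares: Unit 2A 1,901.54 → $1,900; Unit 2C 1,948.46 → $1,950.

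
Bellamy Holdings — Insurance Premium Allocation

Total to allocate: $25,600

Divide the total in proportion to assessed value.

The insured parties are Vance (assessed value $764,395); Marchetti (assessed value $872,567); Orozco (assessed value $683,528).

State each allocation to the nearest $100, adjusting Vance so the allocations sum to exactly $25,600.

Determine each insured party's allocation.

Vance: $8,500; Marchetti: $9,600; Orozco: $7,500

Assessed value total: 2,320,490.
Unrounded shares: Vance 764,395/2,320,490 × $25,600 = 8,432.92; Marchetti 872,567/2,320,490 × $25,600 = 9,626.29; Orozco 683,528/2,320,490 × $25,600 = 7,540.79.
After rounding ($100): Vance $8,400; Marchetti $9,600; Orozco $7,500. Sum = $25,500.
Difference $25,600 − $25,500 = +$100 applied to Vance: Vance becomes $8,500.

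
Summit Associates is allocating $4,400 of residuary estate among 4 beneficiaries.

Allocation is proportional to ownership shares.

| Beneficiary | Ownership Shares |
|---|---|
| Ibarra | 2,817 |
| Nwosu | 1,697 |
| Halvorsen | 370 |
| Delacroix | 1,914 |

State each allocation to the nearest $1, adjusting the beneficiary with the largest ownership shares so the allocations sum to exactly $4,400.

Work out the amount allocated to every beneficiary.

Ibarra: $1,824; Nwosu: $1,098; Halvorsen: $239; Delacroix: $1,239

Total ownership shares = 6,798.
Proportional shares: Ibarra 2,817/6,798 × $4,400 = 1,823.30; Nwosu 1,697/6,798 × $4,400 = 1,098.38; Halvorsen 370/6,798 × $4,400 = 239.48; Delacroix 1,914/6,798 × $4,400 = 1,238.83.
At nearest $1: Ibarra $1,823; Nwosu $1,098; Halvorsen $239; Delacroix $1,239. Sum = $4,399.
Difference $4,400 − $4,399 = +$1 applied to largest ownership shares (Ibarra): Ibarra becomes $1,824.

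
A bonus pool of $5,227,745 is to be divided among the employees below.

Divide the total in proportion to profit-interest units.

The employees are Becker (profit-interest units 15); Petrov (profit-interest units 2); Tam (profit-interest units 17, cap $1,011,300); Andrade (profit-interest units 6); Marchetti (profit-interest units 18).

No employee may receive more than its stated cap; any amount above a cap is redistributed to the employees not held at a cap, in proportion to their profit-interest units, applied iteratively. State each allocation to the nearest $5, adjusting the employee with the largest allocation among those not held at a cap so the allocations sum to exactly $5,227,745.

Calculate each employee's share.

Becker: $1,542,600; Petrov: $205,680; Tam: $1,011,300; Andrade: $617,040; Marchetti: $1,851,125

Combined profit-interest units = 58.
Unconstrained shares: Becker 1,352,003.02; Petrov 180,267.07; Tam 1,532,270.09; Andrade 540,801.21; Marchetti 1,622,403.62.
Held at cap: Tam ($1,011,300); residual $4,216,445 reallocated over remaining profit-interest units 41.
Shares after redistribution: Becker 1,542,601.83 → $1,542,600; Petrov 205,680.24 → $205,680; Andrade 617,040.73 → $617,040; Marchetti 1,851,122.20 → $1,851,120.
Rounding difference +$5 applied to Marchetti → $1,851,125.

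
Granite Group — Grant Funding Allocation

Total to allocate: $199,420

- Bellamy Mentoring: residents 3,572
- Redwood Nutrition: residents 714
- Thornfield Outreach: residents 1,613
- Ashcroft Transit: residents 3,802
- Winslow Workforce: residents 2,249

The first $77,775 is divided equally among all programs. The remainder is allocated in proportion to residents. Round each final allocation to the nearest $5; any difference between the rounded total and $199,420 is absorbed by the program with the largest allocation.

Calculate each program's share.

$77,775 shared equally gives $15,555 per program.
Remainder $121,645 by residents (total 11,950): Bellamy Mentoring 36,361.17 → $36,360; Redwood Nutrition 7,268.16 → $7,270; Thornfield Outreach 16,419.53 → $16,420; Ashcroft Transit 38,702.45 → $38,700; Winslow Workforce 22,893.69 → $22,895.
Totals: Bellamy Mentoring $15,555 + $36,360 = $51,915; Redwood Nutrition $15,555 + $7,270 = $22,825; Thornfield Outreach $15,555 + $16,420 = $31,975; Ashcroft Transit $15,555 + $38,700 = $54,255; Winslow Workforce $15,555 + $22,895 = $38,450.

Bellamy Mentoring: $51,915 | Redwood Nutrition: $22,825 | Thornfield Outreach: $31,975 | Ashcroft Transit: $54,255 | Winslow Workforce: $38,450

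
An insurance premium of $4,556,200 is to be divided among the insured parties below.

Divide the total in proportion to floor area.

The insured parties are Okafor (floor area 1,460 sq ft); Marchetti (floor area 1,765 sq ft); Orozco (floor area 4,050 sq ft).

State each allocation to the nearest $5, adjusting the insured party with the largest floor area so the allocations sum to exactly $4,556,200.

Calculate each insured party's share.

Total floor area = 7,275.
Proportional shares: Okafor 1,460/7,275 × $4,556,200 = 914,371.41; Marchetti 1,765/7,275 × $4,556,200 = 1,105,387.35; Orozco 4,050/7,275 × $4,556,200 = 2,536,441.24.
At nearest $5: Okafor $914,370; Marchetti $1,105,385; Orozco $2,536,440. Sum = $4,556,195.
Difference $4,556,200 − $4,556,195 = +$5 applied to largest floor area (Orozco): Orozco becomes $2,536,445.

Okafor: $914,370 · Marchetti: $1,105,385 · Orozco: $2,536,445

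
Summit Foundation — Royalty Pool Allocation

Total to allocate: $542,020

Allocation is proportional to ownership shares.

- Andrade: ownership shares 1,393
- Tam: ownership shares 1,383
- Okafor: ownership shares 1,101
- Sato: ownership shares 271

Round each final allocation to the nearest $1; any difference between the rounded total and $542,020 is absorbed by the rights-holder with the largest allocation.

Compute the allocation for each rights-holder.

Ownership shares total: 4,148.
Raw shares: Andrade 1,393/4,148 × $542,020 = 182,023.59; Tam 1,383/4,148 × $542,020 = 180,716.89; Okafor 1,101/4,148 × $542,020 = 143,867.89; Sato 271/4,148 × $542,020 = 35,411.62.
Rounded to nearest $1: Andrade $182,024; Tam $180,717; Okafor $143,868; Sato $35,412. Sum = $542,021.
Difference $542,020 − $542,021 = −$1 applied to largest allocation (Andrade): Andrade becomes $182,023.

Andrade: $182,023 | Tam: $180,717 | Okafor: $143,868 | Sato: $35,412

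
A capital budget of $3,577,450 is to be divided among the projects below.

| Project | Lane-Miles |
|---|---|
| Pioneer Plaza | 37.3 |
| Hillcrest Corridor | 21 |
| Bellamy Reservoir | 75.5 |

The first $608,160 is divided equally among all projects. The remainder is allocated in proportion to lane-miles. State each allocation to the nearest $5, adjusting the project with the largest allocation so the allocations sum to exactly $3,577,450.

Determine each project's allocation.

Pioneer Plaza: $1,030,480; Hillcrest Corridor: $668,750; Bellamy Reservoir: $1,878,220

First tranche $608,160 split equally: $202,720 each.
Remainder $2,969,290 by lane-miles (total 133.8): Pioneer Plaza 827,761.71 → $827,760; Hillcrest Corridor 466,032.06 → $466,030; Bellamy Reservoir 1,675,496.23 → $1,675,495.
Rounding difference +$5 on remainder applied to Bellamy Reservoir.
Totals: Pioneer Plaza $202,720 + $827,760 = $1,030,480; Hillcrest Corridor $202,720 + $466,030 = $668,750; Bellamy Reservoir $202,720 + $1,675,500 = $1,878,220.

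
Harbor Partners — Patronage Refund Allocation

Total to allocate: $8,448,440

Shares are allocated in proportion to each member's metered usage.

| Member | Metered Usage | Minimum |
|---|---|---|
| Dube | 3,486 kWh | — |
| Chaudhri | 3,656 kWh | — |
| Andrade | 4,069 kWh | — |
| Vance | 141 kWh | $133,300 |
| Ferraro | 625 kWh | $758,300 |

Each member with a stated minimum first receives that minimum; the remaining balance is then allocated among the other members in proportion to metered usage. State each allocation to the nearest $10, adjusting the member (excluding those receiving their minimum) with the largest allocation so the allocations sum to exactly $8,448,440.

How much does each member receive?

Dube: $2,349,760 · Chaudhri: $2,464,350 · Andrade: $2,742,730 · Vance: $133,300 · Ferraro: $758,300

Guaranteed amounts: Vance $133,300; Ferraro $758,300. Balance $7,556,840.
Balance split over remaining metered usage 11,211: Dube 2,349,758.65 → $2,349,760; Chaudhri 2,464,348.14 → $2,464,350; Andrade 2,742,733.20 → $2,742,730.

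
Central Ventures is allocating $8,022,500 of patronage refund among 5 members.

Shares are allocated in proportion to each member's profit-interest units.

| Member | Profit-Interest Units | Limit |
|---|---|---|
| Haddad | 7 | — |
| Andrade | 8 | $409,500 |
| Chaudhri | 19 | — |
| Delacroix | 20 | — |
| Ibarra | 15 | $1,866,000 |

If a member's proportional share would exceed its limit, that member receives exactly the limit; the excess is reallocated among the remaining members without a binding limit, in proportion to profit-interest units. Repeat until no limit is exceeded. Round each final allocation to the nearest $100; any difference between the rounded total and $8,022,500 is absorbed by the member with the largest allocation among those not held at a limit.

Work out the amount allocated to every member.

Total profit-interest units = 69.
Unconstrained shares: Haddad 813,876.81; Andrade 930,144.93; Chaudhri 2,209,094.20; Delacroix 2,325,362.32; Ibarra 1,744,021.74.
Held at cap: Andrade ($409,500); balance $7,613,000 reallocated over remaining profit-interest units 61.
Held at cap: Ibarra ($1,866,000); balance $5,747,000 reallocated over remaining profit-interest units 46.
Redistributed shares: Haddad 874,543.48 → $874,500; Chaudhri 2,373,760.87 → $2,373,800; Delacroix 2,498,695.65 → $2,498,700.

Haddad: $874,500; Andrade: $409,500; Chaudhri: $2,373,800; Delacroix: $2,498,700; Ibarra: $1,866,000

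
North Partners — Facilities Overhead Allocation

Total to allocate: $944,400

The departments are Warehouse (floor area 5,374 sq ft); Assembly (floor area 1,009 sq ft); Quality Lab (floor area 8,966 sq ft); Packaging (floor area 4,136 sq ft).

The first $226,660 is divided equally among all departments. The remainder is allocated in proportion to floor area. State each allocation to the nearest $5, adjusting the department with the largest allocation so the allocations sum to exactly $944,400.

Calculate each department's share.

Equal tier: $226,660 ÷ 4 = $56,665 apiece.
Remainder $717,740 by floor area (total 19,485): Warehouse 197,954.05 → $197,955; Assembly 37,167.03 → $37,165; Quality Lab 330,267.22 → $330,265; Packaging 152,351.69 → $152,350.
Rounding difference +$5 on remainder applied to Quality Lab.
Totals: Warehouse $56,665 + $197,955 = $254,620; Assembly $56,665 + $37,165 = $93,830; Quality Lab $56,665 + $330,270 = $386,935; Packaging $56,665 + $152,350 = $209,015.

Warehouse: $254,620 | Assembly: $93,830 | Quality Lab: $386,935 | Packaging: $209,015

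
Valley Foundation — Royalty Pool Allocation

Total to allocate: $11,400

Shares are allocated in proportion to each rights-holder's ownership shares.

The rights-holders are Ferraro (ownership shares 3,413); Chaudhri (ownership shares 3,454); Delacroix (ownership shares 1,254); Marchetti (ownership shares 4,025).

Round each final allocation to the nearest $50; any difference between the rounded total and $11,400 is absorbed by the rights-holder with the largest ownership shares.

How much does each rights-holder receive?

Total ownership shares = 3,413 + 3,454 + 1,254 + 4,025 = 12,146.
Raw shares: Ferraro 3,203.38; Chaudhri 3,241.86; Delacroix 1,176.98; Marchetti 3,777.79.
After rounding ($50): Ferraro $3,200; Chaudhri $3,250; Delacroix $1,200; Marchetti $3,800. Sum = $11,450.
Difference $11,400 − $11,450 = −$50 applied to largest ownership shares (Marchetti): Marchetti becomes $3,750.

Ferraro: $3,200; Chaudhri: $3,250; Delacroix: $1,200; Marchetti: $3,750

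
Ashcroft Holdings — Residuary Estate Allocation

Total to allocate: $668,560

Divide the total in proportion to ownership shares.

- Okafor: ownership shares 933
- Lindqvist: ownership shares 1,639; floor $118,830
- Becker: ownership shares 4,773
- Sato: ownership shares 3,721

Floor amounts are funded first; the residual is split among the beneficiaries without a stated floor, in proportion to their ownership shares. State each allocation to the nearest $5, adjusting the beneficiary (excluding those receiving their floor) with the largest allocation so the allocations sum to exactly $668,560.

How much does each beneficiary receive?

Okafor: $54,405; Lindqvist: $118,830; Becker: $278,335; Sato: $216,990

Fund the minimums — Lindqvist $118,830. Residual $549,730.
Residual split over remaining ownership shares 9,427: Okafor 54,407.35 → $54,405; Becker 278,334.71 → $278,335; Sato 216,987.94 → $216,990.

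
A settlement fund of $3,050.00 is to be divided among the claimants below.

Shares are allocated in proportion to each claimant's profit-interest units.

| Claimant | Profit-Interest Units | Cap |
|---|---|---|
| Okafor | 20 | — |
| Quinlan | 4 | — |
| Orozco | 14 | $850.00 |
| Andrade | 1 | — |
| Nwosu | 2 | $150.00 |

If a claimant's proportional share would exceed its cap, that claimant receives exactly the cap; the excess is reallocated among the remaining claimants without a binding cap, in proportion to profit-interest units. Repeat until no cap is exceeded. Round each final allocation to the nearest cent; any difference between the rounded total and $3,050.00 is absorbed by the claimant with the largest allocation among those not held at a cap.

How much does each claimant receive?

Okafor: $1,640.00 | Quinlan: $328.00 | Orozco: $850.00 | Andrade: $82.00 | Nwosu: $150.00

Total profit-interest units = 41.
Proportional shares (ignoring caps): Okafor 1,487.8049; Quinlan 297.5610; Orozco 1,041.4634; Andrade 74.3902; Nwosu 148.7805.
Capped: Orozco ($850.00); remaining pool $2,200.00 reallocated over remaining profit-interest units 27.
Capped: Nwosu ($150.00); remaining pool $2,050.00 reallocated over remaining profit-interest units 25.
Remaining shares: Okafor 1,640.0000 → $1,640.00; Quinlan 328.0000 → $328.00; Andrade 82.0000 → $82.00.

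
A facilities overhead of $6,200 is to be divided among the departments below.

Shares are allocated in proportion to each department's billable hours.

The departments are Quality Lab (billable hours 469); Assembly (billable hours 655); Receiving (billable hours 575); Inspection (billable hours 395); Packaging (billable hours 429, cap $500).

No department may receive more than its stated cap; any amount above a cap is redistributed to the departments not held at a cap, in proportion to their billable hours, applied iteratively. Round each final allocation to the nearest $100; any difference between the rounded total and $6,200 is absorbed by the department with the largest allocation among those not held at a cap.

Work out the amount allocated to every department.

Combined billable hours = 2,523.
Proportional shares (ignoring caps): Quality Lab 1,152.52; Assembly 1,609.59; Receiving 1,413.00; Inspection 970.67; Packaging 1,054.22.
Cap binds for Packaging ($500); balance $5,700 reallocated over remaining billable hours 2,094.
Redistributed shares: Quality Lab 1,276.65 → $1,300; Assembly 1,782.95 → $1,800; Receiving 1,565.19 → $1,600; Inspection 1,075.21 → $1,100.
Rounding difference −$100 applied to Assembly → $1,700.

Quality Lab: $1,300 · Assembly: $1,700 · Receiving: $1,600 · Inspection: $1,100 · Packaging: $500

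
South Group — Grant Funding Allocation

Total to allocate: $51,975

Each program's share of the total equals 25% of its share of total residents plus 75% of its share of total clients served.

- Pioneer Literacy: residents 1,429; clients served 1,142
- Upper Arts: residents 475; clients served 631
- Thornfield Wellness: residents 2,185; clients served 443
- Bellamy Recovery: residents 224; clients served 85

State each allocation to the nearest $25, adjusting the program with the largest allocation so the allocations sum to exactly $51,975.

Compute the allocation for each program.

Pioneer Literacy: $23,625 | Upper Arts: $12,125 | Thornfield Wellness: $14,100 | Bellamy Recovery: $2,125

Residents total 4,313; clients served total 2,301.
Combined weights (25% residents + 75% clients served): Pioneer Literacy 0.4551; Upper Arts 0.2332; Thornfield Wellness 0.2710; Bellamy Recovery 0.0407.
Raw shares: Pioneer Literacy 23,651.77; Upper Arts 12,120.80; Thornfield Wellness 14,087.60; Bellamy Recovery 2,114.83.
After rounding ($25): Pioneer Literacy $23,650; Upper Arts $12,125; Thornfield Wellness $14,100; Bellamy Recovery $2,125. Sum = $52,000.
Difference $51,975 − $52,000 = −$25 applied to largest allocation (Pioneer Literacy): Pioneer Literacy becomes $23,625.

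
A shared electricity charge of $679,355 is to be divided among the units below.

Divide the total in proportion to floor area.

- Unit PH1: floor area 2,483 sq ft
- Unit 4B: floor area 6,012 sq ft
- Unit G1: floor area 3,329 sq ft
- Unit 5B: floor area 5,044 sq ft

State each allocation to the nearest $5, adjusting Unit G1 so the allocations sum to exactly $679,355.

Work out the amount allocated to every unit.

Unit PH1: $100,000 · Unit 4B: $242,130 · Unit G1: $134,080 · Unit 5B: $203,145

Combined floor area = 16,868.
Proportional shares: Unit PH1 2,483/16,868 × $679,355 = 100,002.28; Unit 4B 6,012/16,868 × $679,355 = 242,131.98; Unit G1 3,329/16,868 × $679,355 = 134,074.74; Unit 5B 5,044/16,868 × $679,355 = 203,145.99.
At nearest $5: Unit PH1 $100,000; Unit 4B $242,130; Unit G1 $134,075; Unit 5B $203,145. Sum = $679,350.
Difference $679,355 − $679,350 = +$5 applied to Unit G1: Unit G1 becomes $134,080.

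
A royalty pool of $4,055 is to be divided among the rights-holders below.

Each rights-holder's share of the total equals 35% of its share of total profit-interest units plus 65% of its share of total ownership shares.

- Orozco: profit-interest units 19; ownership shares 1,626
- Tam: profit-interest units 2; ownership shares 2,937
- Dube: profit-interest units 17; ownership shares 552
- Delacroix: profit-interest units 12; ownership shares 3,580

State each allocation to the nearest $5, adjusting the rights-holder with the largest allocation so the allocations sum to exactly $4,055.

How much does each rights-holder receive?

Totals — profit-interest units 50, ownership shares 8,695.
Blended shares (35% profit-interest units + 65% ownership shares): Orozco 0.2546; Tam 0.2336; Dube 0.1603; Delacroix 0.3516.
Proportional shares: Orozco 1,032.21; Tam 947.07; Dube 649.87; Delacroix 1,425.84.
At nearest $5: Orozco $1,030; Tam $945; Dube $650; Delacroix $1,425. Sum = $4,050.
Difference $4,055 − $4,050 = +$5 applied to largest allocation (Delacroix): Delacroix becomes $1,430.

Orozco: $1,030; Tam: $945; Dube: $650; Delacroix: $1,430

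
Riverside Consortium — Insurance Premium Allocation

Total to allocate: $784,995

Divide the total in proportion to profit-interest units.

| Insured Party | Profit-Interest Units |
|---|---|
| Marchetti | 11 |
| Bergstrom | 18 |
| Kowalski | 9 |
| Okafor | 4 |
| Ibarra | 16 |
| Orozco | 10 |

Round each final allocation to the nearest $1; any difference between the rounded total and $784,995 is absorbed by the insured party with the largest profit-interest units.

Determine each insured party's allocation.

Marchetti: $126,984 · Bergstrom: $207,794 · Kowalski: $103,896 · Okafor: $46,176 · Ibarra: $184,705 · Orozco: $115,440

Sum of profit-interest units: 68.
Proportional shares: Marchetti 11/68 × $784,995 = 126,984.49; Bergstrom 18/68 × $784,995 = 207,792.79; Kowalski 9/68 × $784,995 = 103,896.40; Okafor 4/68 × $784,995 = 46,176.18; Ibarra 16/68 × $784,995 = 184,704.71; Orozco 10/68 × $784,995 = 115,440.44.
At nearest $1: Marchetti $126,984; Bergstrom $207,793; Kowalski $103,896; Okafor $46,176; Ibarra $184,705; Orozco $115,440. Sum = $784,994.
Difference $784,995 − $784,994 = +$1 applied to largest profit-interest units (Bergstrom): Bergstrom becomes $207,794.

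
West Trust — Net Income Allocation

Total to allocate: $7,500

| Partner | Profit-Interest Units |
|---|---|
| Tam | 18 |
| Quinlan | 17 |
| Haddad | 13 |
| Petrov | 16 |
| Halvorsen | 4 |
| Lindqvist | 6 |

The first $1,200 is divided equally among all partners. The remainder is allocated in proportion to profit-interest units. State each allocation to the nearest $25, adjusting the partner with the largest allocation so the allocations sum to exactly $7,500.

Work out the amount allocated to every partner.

Tam: $1,750 | Quinlan: $1,650 | Haddad: $1,300 | Petrov: $1,550 | Halvorsen: $550 | Lindqvist: $700

Equal tier: $1,200 ÷ 6 = $200 apiece.
Remainder $6,300 by profit-interest units (total 74): Tam 1,532.43 → $1,525; Quinlan 1,447.30 → $1,450; Haddad 1,106.76 → $1,100; Petrov 1,362.16 → $1,350; Halvorsen 340.54 → $350; Lindqvist 510.81 → $500.
Rounding difference +$25 on remainder applied to Tam.
Totals: Tam $200 + $1,550 = $1,750; Quinlan $200 + $1,450 = $1,650; Haddad $200 + $1,100 = $1,300; Petrov $200 + $1,350 = $1,550; Halvorsen $200 + $350 = $550; Lindqvist $200 + $500 = $700.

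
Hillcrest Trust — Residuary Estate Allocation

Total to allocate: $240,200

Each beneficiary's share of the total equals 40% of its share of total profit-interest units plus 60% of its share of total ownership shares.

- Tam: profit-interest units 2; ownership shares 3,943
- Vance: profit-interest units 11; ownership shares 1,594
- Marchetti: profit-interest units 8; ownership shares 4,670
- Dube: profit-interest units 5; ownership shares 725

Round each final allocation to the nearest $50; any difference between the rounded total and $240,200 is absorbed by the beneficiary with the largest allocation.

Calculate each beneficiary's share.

Profit-interest units total 26; ownership shares total 10,932.
Composite weights (40% profit-interest units + 60% ownership shares): Tam 0.2472; Vance 0.2567; Marchetti 0.3794; Dube 0.1167.
Unrounded shares: Tam 59,372.58; Vance 61,663.43; Marchetti 91,129.16; Dube 28,034.83.
After rounding ($50): Tam $59,350; Vance $61,650; Marchetti $91,150; Dube $28,050. Sum = $240,200.
Rounded total matches; no reconciliation needed.

Tam: $59,350; Vance: $61,650; Marchetti: $91,150; Dube: $28,050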